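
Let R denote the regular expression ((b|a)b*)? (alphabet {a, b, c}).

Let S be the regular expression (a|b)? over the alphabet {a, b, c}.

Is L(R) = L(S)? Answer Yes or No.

The string ab is accepted by R but rejected by S.
So L(R) ≠ L(S).

No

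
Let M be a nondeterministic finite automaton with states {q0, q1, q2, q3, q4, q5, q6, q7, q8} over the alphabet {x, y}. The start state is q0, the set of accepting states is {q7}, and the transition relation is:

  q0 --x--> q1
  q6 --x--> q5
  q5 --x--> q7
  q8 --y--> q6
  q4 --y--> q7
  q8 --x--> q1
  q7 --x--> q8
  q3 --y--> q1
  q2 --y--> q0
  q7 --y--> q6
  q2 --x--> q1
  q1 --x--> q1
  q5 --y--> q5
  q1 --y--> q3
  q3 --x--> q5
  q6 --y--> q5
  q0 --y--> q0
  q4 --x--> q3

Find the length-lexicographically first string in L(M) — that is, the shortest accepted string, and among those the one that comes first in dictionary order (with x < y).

xyxx

A breadth-first search from q0 reaches an accepting state first via the path q0 → q1 → q3 → q5 → q7 on input xyxx.
No string of length < 4 is accepted (BFS exhausts all shorter strings without reaching an accepting state), and xyxx is the lexicographically least accepting string of length 4.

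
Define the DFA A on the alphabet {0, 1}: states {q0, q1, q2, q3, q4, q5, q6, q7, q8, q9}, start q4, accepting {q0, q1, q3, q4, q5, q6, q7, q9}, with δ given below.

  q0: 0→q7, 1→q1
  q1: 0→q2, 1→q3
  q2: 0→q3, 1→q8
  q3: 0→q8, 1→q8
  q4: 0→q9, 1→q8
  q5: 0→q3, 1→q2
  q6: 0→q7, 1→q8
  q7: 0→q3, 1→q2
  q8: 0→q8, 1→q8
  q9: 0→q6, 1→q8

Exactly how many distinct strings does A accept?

6

The useful subgraph on states {q2, q3, q4, q6, q7, q9} is acyclic, so L(A) is finite; the longest accepting path visits 6 useful states, giving maximum string length 5.
Counting accepting paths from q4 by length: 1 of length 0, 1 of length 1, 1 of length 2, 1 of length 3, 1 of length 4, 1 of length 5. Total 6.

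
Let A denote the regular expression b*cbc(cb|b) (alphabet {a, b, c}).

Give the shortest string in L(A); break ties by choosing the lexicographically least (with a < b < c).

By inspection of the expression, no string of length less than 4 matches, and cbcb is the lexicographically first match of length 4.

cbcb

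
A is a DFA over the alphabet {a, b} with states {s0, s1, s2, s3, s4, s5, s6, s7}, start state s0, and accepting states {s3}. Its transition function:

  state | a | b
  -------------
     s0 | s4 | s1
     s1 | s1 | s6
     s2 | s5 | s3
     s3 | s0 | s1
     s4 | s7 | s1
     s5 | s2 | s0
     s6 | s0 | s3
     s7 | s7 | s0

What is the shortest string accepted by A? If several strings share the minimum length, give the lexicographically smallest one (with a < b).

bbb

A breadth-first search from s0 reaches an accepting state first via the path s0 → s1 → s6 → s3 on input bbb.
No string of length < 3 is accepted (BFS exhausts all shorter strings without reaching an accepting state), and bbb is the lexicographically least accepting string of length 3.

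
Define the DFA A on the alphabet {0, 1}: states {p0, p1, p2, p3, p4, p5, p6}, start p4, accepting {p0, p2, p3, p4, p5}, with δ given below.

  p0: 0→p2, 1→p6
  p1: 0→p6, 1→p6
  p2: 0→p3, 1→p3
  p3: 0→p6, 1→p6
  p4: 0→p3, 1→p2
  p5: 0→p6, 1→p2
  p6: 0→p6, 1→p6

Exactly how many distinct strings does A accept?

The useful subgraph on states {p2, p3, p4} is acyclic, so L(A) is finite; the longest accepting path visits 3 useful states, giving maximum string length 2.
Counting accepting paths from p4 by length: 1 of length 0, 2 of length 1, 2 of length 2. Total 5.

5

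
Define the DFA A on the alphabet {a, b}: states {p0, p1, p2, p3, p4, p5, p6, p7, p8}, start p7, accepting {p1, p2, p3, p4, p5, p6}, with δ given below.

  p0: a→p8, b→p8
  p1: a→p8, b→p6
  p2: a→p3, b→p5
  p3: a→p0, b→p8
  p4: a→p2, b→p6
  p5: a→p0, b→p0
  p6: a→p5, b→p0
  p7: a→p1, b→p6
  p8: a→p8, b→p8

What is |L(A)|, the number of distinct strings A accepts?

The useful subgraph on states {p1, p5, p6, p7} is acyclic, so L(A) is finite; the longest accepting path visits 4 useful states, giving maximum string length 3.
Counting accepting paths from p7 by length: 2 of length 1, 2 of length 2, 1 of length 3. Total 5.

5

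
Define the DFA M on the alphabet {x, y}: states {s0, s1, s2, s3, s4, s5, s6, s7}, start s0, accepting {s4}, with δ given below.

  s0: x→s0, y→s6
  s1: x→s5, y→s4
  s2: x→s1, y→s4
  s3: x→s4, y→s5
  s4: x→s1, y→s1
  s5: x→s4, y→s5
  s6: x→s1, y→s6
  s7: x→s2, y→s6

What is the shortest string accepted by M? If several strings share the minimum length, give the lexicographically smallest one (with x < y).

A breadth-first search from s0 reaches an accepting state first via the path s0 → s6 → s1 → s4 on input yxy.
No string of length < 3 is accepted (BFS exhausts all shorter strings without reaching an accepting state), and yxy is the lexicographically least accepting string of length 3.

yxy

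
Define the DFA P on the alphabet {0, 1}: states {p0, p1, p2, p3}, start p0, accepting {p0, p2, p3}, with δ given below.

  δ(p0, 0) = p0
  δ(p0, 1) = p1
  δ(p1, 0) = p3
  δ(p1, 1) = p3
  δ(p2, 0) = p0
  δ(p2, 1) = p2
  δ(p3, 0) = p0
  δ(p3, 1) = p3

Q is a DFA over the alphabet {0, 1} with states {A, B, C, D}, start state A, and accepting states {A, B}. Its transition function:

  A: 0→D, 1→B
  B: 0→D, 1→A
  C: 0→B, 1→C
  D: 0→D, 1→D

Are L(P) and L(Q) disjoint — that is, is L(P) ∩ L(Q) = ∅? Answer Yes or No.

No

The empty string ε is accepted by both P and Q.
Hence L(P) ∩ L(Q) ≠ ∅.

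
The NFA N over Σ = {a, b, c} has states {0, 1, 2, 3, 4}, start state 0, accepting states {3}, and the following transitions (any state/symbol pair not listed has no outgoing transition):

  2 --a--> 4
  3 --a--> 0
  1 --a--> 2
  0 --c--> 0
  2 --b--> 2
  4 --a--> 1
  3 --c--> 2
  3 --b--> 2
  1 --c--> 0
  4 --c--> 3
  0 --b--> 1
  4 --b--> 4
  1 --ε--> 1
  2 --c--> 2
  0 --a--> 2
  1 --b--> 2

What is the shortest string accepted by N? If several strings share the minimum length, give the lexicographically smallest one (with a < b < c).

aac

A breadth-first search from 0 reaches an accepting state first via the path 0 → 2 → 4 → 3 on input aac.
No string of length < 3 is accepted (BFS exhausts all shorter strings without reaching an accepting state), and aac is the lexicographically least accepting string of length 3.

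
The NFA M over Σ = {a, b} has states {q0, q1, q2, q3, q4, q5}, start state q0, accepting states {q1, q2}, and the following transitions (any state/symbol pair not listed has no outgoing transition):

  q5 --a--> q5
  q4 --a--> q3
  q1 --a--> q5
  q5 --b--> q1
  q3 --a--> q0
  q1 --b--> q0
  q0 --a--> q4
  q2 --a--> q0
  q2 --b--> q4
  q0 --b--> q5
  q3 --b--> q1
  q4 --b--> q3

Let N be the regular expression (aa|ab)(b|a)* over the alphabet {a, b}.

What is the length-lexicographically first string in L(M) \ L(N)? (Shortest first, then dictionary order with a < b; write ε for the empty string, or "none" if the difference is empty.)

bb

The string bb is accepted by M but not by N.
No shorter string lies in the difference, and bb is the lexicographically first length-2 string in L(M) \ L(N).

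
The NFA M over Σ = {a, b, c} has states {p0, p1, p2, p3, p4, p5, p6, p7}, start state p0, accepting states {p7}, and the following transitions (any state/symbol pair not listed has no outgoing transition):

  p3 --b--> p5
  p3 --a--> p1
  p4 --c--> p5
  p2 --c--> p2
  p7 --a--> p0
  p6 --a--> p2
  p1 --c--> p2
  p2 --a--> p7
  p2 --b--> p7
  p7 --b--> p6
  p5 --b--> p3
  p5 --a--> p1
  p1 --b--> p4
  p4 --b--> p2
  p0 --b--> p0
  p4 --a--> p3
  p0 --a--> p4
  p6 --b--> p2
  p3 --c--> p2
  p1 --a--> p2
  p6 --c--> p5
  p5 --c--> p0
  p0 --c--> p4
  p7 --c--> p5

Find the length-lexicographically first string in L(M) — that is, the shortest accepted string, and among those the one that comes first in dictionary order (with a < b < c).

aba

A breadth-first search from p0 reaches an accepting state first via the path p0 → p4 → p2 → p7 on input aba.
No string of length < 3 is accepted (BFS exhausts all shorter strings without reaching an accepting state), and aba is the lexicographically least accepting string of length 3.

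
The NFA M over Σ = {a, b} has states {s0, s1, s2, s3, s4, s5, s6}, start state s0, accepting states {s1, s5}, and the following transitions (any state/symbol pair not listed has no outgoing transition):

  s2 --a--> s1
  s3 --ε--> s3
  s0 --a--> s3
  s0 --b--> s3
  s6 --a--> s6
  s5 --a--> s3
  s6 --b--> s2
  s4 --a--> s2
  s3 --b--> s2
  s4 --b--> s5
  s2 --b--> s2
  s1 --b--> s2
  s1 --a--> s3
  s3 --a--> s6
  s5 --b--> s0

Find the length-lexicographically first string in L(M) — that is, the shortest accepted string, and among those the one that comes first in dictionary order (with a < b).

aba

A breadth-first search from s0 reaches an accepting state first via the path s0 → s3 → s2 → s1 on input aba.
No string of length < 3 is accepted (BFS exhausts all shorter strings without reaching an accepting state), and aba is the lexicographically least accepting string of length 3.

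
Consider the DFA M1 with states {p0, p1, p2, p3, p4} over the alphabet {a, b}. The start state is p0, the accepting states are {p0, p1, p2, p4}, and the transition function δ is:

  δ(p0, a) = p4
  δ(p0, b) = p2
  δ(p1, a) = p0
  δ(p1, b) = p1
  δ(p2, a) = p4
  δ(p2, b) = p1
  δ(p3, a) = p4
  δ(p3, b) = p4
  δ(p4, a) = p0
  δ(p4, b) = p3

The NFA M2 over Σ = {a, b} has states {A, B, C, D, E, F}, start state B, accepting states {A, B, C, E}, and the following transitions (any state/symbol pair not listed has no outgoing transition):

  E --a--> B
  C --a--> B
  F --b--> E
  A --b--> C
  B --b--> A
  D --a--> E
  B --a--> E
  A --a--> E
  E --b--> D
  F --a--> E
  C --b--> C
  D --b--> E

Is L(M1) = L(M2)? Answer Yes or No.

Yes

Exploring the product automaton M1 × M2 from the start pair (p0, B), following both machines on each input symbol, reaches 5 state pairs: (p0, B), (p4, E), (p2, A), (p3, D), (p1, C).
M1 accepts in {p0, p1, p2, p4} and M2 accepts in {A, B, C, E}. In every reachable pair the two components are either both accepting — (p0, B), (p4, E), (p2, A), (p1, C) — or both non-accepting, so no string is accepted by exactly one of the machines: L(M1) \ L(M2) and L(M2) \ L(M1) are both empty.
Hence every string is accepted by M1 iff it is accepted by M2, and the two languages coincide.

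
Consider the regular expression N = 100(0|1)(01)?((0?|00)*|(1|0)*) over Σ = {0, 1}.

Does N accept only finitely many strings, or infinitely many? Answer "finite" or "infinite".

The expression contains a Kleene star applied to a subexpression that matches at least one nonempty string, so it matches strings of unbounded length.
Hence L(N) is infinite.

infinite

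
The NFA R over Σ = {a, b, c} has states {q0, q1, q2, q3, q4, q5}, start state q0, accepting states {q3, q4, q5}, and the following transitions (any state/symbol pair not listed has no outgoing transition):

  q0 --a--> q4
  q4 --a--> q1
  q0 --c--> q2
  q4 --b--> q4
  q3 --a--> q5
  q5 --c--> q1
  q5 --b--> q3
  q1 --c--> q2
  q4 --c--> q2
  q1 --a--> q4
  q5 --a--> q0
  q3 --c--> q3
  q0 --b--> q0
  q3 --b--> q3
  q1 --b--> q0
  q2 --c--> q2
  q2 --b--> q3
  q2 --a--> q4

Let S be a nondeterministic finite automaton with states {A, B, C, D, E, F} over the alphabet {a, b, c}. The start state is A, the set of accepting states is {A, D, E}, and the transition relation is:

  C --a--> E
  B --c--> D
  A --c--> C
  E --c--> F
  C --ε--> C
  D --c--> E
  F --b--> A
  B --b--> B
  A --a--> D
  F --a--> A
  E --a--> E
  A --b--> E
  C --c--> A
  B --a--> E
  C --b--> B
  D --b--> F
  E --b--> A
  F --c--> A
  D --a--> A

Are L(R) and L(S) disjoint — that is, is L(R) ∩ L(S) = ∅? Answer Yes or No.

The string a is accepted by both R and S.
Hence L(R) ∩ L(S) ≠ ∅.

No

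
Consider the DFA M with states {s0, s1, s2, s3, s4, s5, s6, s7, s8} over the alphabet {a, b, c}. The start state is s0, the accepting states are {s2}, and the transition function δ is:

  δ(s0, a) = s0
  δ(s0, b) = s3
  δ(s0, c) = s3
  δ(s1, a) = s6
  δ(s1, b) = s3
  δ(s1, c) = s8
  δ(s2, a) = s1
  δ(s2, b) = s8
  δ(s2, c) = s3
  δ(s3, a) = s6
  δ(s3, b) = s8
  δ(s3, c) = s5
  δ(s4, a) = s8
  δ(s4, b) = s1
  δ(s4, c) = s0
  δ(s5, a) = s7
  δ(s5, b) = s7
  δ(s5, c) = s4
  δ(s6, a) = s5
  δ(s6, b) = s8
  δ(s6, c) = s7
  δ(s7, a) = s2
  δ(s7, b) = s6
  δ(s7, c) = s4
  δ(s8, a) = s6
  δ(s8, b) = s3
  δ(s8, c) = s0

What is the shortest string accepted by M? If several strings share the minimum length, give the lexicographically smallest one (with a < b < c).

A breadth-first search from s0 reaches an accepting state first via the path s0 → s3 → s6 → s7 → s2 on input baca.
No string of length < 4 is accepted (BFS exhausts all shorter strings without reaching an accepting state), and baca is the lexicographically least accepting string of length 4.

baca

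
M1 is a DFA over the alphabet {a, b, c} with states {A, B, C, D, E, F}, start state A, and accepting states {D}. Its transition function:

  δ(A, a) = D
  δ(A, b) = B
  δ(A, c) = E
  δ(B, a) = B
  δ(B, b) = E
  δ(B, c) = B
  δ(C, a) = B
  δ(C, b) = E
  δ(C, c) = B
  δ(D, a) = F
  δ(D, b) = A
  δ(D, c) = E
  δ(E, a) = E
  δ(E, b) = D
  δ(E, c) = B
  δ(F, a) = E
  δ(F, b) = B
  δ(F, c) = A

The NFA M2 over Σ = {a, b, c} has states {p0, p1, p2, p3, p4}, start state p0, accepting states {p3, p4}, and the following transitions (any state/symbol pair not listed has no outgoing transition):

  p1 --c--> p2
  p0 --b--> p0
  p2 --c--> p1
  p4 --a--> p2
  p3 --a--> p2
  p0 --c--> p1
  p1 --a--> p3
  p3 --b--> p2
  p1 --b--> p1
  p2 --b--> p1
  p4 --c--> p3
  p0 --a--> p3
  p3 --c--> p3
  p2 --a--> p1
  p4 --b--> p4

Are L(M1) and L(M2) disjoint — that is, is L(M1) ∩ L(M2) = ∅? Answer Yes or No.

No

The string a is accepted by both M1 and M2.
Hence L(M1) ∩ L(M2) ≠ ∅.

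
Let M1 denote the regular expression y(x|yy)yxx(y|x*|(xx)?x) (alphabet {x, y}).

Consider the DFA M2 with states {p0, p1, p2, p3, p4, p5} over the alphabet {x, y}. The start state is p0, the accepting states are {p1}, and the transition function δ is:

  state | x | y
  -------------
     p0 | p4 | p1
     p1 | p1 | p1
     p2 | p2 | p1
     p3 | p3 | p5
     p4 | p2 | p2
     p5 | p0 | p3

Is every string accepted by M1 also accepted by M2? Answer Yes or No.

Yes

Converting the expression M1 to a DFA (subset construction, then merging equivalent states) gives the minimal DFA with states {r0, r1, r2, r3, r4, r5, r6, r7, r8, r9}, start state r0, accepting states {r7, r8, r9} and transitions r0: x→r1, y→r2; r1: x→r1, y→r1; r2: x→r3, y→r4; r3: x→r1, y→r5; r4: x→r1, y→r3; r5: x→r6, y→r1; r6: x→r7, y→r1; r7: x→r8, y→r9; r8: x→r8, y→r1; r9: x→r1, y→r1.
Exploring the product automaton M1 × M2 from the start pair (r0, p0), following both machines on each input symbol, reaches 12 state pairs: (r0, p0), (r1, p4), (r2, p1), (r1, p2), (r3, p1), (r4, p1), (r1, p1), (r5, p1), (r6, p1), (r7, p1), (r8, p1), (r9, p1).
M1 accepts in {r7, r8, r9} and M2 accepts in {p1}. The reachable pairs whose M1-component is accepting are (r7, p1), (r8, p1), (r9, p1); in each of them the M2-component is accepting too, so the product for L(M1) \ L(M2) (M1-component accepting, M2-component rejecting) has no reachable accepting pair and the difference is empty.
Hence every string in L(M1) is also in L(M2).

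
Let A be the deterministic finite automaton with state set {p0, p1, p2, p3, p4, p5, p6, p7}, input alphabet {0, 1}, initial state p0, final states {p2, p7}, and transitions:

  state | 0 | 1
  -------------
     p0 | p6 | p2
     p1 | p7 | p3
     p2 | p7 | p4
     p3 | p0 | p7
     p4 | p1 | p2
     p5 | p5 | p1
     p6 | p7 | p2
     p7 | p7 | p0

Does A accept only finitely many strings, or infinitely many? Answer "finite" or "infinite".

infinite

State p0 is reachable from the start and can reach an accepting state, and it lies on the cycle p0 → p2 → p4 → p1 → p3 → p0.
Traversing that cycle any number of times yields accepted strings of unbounded length, so the language is infinite.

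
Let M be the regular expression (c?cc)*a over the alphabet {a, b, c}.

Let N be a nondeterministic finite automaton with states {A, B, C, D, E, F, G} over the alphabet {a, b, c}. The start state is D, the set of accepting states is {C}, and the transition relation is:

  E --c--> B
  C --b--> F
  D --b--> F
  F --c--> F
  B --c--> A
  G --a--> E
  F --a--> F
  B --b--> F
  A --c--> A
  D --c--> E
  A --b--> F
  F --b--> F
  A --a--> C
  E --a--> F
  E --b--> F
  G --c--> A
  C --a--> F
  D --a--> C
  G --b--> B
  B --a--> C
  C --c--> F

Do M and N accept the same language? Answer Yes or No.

Yes

Converting the expression M to a DFA (subset construction, then merging equivalent states) gives the minimal DFA with states {m0, m1, m2, m3, m4}, start state m0, accepting states {m1} and transitions m0: a→m1, b→m2, c→m3; m1: a→m2, b→m2, c→m2; m2: a→m2, b→m2, c→m2; m3: a→m2, b→m2, c→m4; m4: a→m1, b→m2, c→m4.
Exploring the product automaton M × N from the start pair (m0, D), following both machines on each input symbol, reaches 6 state pairs: (m0, D), (m1, C), (m2, F), (m3, E), (m4, B), (m4, A).
M accepts in {m1} and N accepts in {C}. In every reachable pair the two components are either both accepting — (m1, C) — or both non-accepting, so no string is accepted by exactly one of the machines: L(M) \ L(N) and L(N) \ L(M) are both empty.
Hence every string is accepted by M iff it is accepted by N, and the two languages coincide.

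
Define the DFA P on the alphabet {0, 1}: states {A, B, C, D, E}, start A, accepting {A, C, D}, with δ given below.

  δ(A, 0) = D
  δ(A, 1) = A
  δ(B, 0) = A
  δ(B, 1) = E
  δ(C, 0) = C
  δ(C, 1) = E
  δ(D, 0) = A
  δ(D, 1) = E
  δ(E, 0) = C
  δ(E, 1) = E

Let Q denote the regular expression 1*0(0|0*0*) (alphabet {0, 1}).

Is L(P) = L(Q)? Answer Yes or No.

The empty string ε is accepted by P but rejected by Q.
So L(P) ≠ L(Q).

No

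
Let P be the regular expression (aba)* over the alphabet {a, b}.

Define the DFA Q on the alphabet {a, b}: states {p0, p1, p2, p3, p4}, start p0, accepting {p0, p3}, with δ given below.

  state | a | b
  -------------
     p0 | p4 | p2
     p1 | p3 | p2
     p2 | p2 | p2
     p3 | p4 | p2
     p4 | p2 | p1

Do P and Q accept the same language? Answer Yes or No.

Converting the expression P to a DFA (subset construction, then merging equivalent states) gives the minimal DFA with states {r0, r1, r2, r3}, start state r0, accepting states {r0} and transitions r0: a→r1, b→r2; r1: a→r2, b→r3; r2: a→r2, b→r2; r3: a→r0, b→r2.
Exploring the product automaton P × Q from the start pair (r0, p0), following both machines on each input symbol, reaches 5 state pairs: (r0, p0), (r1, p4), (r2, p2), (r3, p1), (r0, p3).
P accepts in {r0} and Q accepts in {p0, p3}. In every reachable pair the two components are either both accepting — (r0, p0), (r0, p3) — or both non-accepting, so no string is accepted by exactly one of the machines: L(P) \ L(Q) and L(Q) \ L(P) are both empty.
Hence every string is accepted by P iff it is accepted by Q, and the two languages coincide.

Yes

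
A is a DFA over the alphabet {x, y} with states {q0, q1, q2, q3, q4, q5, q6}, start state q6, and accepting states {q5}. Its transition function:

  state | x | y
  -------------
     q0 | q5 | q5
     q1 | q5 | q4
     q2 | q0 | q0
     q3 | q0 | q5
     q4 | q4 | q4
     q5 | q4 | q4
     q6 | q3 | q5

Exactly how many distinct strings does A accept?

The useful subgraph on states {q0, q3, q5, q6} is acyclic, so L(A) is finite; the longest accepting path visits 4 useful states, giving maximum string length 3.
Counting accepting paths from q6 by length: 1 of length 1, 1 of length 2, 2 of length 3. Total 4.

4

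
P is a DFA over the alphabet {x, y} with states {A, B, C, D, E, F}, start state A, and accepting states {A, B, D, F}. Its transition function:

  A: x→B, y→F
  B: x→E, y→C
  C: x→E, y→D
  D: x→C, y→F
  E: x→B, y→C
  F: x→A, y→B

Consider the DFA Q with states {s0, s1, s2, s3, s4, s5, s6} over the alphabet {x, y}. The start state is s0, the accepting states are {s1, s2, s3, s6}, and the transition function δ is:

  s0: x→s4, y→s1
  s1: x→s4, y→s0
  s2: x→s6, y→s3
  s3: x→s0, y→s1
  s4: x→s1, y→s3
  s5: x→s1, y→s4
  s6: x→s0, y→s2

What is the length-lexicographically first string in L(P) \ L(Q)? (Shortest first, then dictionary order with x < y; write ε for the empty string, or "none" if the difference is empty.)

The empty string ε is accepted by P but not by Q.
Since ε is the unique shortest string, it is the required witness.

ε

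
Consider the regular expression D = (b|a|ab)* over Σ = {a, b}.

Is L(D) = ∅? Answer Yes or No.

No

The empty string ε matches the expression, so it belongs to L(D).
Since L(D) contains at least one string, it is not empty.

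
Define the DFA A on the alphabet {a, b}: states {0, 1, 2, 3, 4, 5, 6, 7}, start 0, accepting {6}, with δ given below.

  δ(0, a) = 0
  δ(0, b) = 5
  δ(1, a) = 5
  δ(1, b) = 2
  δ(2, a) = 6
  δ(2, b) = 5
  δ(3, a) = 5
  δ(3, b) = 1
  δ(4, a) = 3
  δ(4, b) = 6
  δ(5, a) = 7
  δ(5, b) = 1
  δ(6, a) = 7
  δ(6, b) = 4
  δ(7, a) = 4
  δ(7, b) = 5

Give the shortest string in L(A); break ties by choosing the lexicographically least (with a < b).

A breadth-first search from 0 reaches an accepting state first via the path 0 → 5 → 7 → 4 → 6 on input baab.
No string of length < 4 is accepted (BFS exhausts all shorter strings without reaching an accepting state), and baab is the lexicographically least accepting string of length 4.

baab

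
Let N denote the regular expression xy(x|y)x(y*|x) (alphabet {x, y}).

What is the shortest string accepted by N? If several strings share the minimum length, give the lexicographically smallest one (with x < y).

By inspection of the expression, no string of length less than 4 matches, and xyxx is the lexicographically first match of length 4.

xyxx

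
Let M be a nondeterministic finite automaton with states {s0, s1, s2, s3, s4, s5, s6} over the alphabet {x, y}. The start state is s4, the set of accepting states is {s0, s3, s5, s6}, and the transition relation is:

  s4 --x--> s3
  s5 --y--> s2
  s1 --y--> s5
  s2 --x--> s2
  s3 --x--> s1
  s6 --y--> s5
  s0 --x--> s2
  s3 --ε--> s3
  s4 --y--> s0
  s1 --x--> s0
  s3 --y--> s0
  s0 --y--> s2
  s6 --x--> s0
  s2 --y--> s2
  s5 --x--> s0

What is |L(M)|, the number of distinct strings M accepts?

The useful subgraph on states {s0, s1, s3, s4, s5} is acyclic, so L(M) is finite; the longest accepting path visits 5 useful states, giving maximum string length 4.
Counting accepting paths from s4 by length: 2 of length 1, 1 of length 2, 2 of length 3, 1 of length 4. Total 6.

6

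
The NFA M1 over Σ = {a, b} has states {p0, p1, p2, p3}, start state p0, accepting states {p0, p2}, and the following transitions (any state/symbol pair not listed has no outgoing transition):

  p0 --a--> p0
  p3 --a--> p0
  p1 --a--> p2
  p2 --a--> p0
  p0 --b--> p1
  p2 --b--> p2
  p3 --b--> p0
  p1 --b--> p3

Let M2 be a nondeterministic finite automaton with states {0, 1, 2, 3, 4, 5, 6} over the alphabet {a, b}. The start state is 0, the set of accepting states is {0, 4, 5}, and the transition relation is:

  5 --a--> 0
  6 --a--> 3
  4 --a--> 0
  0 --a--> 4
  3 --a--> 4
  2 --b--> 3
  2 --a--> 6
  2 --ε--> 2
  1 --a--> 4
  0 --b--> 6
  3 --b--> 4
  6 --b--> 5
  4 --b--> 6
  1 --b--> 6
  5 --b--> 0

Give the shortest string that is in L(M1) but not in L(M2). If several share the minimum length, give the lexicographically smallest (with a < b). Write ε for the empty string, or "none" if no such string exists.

The string ba is accepted by M1 but not by M2.
No shorter string lies in the difference, and ba is the lexicographically first length-2 string in L(M1) \ L(M2).

ba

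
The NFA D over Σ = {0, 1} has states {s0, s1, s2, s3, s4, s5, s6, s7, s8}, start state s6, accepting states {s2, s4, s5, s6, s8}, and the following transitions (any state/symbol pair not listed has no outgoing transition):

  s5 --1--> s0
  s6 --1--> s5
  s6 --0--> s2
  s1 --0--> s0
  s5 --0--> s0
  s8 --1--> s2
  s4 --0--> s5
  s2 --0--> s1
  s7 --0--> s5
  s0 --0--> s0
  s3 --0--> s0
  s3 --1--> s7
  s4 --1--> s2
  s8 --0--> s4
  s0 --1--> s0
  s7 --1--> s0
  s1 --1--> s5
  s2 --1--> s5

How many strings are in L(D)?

5

The useful subgraph on states {s1, s2, s5, s6} is acyclic, so L(D) is finite; the longest accepting path visits 4 useful states, giving maximum string length 3.
Counting accepting paths from s6 by length: 1 of length 0, 2 of length 1, 1 of length 2, 1 of length 3. Total 5.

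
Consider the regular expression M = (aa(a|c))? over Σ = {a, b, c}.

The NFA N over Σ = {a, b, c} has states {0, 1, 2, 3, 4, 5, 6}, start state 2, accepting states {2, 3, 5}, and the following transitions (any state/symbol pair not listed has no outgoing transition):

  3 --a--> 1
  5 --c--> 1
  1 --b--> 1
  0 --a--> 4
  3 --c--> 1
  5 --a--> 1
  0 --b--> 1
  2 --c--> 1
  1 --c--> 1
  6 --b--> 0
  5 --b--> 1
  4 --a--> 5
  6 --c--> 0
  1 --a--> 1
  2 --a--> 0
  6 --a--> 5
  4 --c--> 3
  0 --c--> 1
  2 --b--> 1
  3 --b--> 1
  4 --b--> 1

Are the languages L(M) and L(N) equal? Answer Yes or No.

Converting the expression M to a DFA (subset construction, then merging equivalent states) gives the minimal DFA with states {m0, m1, m2, m3, m4}, start state m0, accepting states {m0, m4} and transitions m0: a→m1, b→m2, c→m2; m1: a→m3, b→m2, c→m2; m2: a→m2, b→m2, c→m2; m3: a→m4, b→m2, c→m4; m4: a→m2, b→m2, c→m2.
Exploring the product automaton M × N from the start pair (m0, 2), following both machines on each input symbol, reaches 6 state pairs: (m0, 2), (m1, 0), (m2, 1), (m3, 4), (m4, 5), (m4, 3).
M accepts in {m0, m4} and N accepts in {2, 3, 5}. In every reachable pair the two components are either both accepting — (m0, 2), (m4, 5), (m4, 3) — or both non-accepting, so no string is accepted by exactly one of the machines: L(M) \ L(N) and L(N) \ L(M) are both empty.
Hence every string is accepted by M iff it is accepted by N, and the two languages coincide.

Yes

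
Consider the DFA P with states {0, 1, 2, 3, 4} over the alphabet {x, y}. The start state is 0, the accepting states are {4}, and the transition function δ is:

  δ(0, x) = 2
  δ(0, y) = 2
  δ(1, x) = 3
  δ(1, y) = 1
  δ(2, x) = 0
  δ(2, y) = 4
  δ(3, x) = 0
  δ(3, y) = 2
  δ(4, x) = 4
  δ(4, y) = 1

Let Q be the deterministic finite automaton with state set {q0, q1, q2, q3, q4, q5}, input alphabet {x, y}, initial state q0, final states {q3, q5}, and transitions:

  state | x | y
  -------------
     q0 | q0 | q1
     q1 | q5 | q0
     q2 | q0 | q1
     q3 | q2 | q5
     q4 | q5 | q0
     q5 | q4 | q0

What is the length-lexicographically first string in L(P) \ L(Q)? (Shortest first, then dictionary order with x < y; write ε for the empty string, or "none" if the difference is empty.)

The string xy is accepted by P but not by Q.
No shorter string lies in the difference, and xy is the lexicographically first length-2 string in L(P) \ L(Q).

xy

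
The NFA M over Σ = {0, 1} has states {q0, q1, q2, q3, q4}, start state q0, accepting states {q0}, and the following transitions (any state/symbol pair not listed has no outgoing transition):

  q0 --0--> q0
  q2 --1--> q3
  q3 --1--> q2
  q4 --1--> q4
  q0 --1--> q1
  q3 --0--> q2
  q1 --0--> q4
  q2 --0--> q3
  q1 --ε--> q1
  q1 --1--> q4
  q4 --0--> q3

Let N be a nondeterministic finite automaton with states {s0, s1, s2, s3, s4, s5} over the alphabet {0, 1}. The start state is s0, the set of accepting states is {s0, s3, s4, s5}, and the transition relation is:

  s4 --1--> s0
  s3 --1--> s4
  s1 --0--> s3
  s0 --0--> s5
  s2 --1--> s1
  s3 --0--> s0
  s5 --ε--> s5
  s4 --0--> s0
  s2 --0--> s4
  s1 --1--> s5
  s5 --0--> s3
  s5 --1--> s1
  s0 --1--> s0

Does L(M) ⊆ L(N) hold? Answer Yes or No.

Yes

Exploring the product automaton M × N from the start pair (q0, s0), following both machines on each input symbol, reaches 21 state pairs: (q0, s0), (q0, s5), (q1, s0), (q0, s3), (q1, s1), (q4, s5), (q4, s0), (q1, s4), (q4, s3), (q3, s3), (q4, s1), (q3, s5), (q3, s0), (q4, s4), (q2, s0), (q2, s4), (q2, s3), (q2, s1), (q2, s5), (q3, s4), (q3, s1).
M accepts in {q0} and N accepts in {s0, s3, s4, s5}. The reachable pairs whose M-component is accepting are (q0, s0), (q0, s5), (q0, s3); in each of them the N-component is accepting too, so the product for L(M) \ L(N) (M-component accepting, N-component rejecting) has no reachable accepting pair and the difference is empty.
Hence every string in L(M) is also in L(N).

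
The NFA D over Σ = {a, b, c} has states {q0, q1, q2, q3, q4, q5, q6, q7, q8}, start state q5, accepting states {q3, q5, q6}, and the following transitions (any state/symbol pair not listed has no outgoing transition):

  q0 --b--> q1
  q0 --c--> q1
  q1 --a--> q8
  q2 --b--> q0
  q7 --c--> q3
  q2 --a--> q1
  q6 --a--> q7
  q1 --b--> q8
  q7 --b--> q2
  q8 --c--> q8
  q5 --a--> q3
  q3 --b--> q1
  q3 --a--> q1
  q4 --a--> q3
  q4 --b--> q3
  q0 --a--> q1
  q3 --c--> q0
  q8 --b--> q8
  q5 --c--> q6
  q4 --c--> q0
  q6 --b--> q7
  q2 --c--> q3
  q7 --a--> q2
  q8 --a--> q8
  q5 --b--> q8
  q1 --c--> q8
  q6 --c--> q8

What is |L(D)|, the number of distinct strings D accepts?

The useful subgraph on states {q2, q3, q5, q6, q7} is acyclic, so L(D) is finite; the longest accepting path visits 5 useful states, giving maximum string length 4.
Counting accepting paths from q5 by length: 1 of length 0, 2 of length 1, 2 of length 3, 4 of length 4. Total 9.

9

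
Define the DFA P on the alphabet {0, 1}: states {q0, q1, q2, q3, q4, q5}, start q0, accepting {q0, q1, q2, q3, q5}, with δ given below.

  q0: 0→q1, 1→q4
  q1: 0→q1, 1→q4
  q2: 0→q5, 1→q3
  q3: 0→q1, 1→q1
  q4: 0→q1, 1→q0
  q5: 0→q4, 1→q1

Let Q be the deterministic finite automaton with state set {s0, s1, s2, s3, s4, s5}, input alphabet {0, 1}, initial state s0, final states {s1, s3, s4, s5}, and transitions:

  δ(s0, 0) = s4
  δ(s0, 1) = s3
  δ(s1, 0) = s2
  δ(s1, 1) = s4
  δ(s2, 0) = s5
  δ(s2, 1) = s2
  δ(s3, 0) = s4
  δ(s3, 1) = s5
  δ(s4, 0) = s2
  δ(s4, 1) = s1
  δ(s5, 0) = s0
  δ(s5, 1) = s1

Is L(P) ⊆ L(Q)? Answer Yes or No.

The empty string ε is in L(P) but not in L(Q).
So L(P) ⊄ L(Q).

No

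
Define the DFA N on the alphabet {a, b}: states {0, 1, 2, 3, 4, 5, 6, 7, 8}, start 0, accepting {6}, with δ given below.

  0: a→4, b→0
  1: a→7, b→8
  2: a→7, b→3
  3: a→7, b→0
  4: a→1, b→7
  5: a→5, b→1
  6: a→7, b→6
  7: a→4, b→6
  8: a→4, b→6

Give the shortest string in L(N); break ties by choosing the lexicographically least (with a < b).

abb

A breadth-first search from 0 reaches an accepting state first via the path 0 → 4 → 7 → 6 on input abb.
No string of length < 3 is accepted (BFS exhausts all shorter strings without reaching an accepting state), and abb is the lexicographically least accepting string of length 3.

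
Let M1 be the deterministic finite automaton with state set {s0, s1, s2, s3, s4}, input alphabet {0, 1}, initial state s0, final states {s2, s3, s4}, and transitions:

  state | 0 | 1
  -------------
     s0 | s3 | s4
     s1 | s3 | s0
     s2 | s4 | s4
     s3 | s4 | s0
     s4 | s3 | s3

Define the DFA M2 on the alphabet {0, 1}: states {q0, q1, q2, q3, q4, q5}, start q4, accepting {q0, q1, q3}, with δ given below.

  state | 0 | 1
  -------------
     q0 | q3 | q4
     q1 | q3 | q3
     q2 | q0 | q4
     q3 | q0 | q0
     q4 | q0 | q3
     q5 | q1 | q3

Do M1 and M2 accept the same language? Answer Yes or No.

Yes

Exploring the product automaton M1 × M2 from the start pair (s0, q4), following both machines on each input symbol, reaches 3 state pairs: (s0, q4), (s3, q0), (s4, q3).
M1 accepts in {s2, s3, s4} and M2 accepts in {q0, q1, q3}. In every reachable pair the two components are either both accepting — (s3, q0), (s4, q3) — or both non-accepting, so no string is accepted by exactly one of the machines: L(M1) \ L(M2) and L(M2) \ L(M1) are both empty.
Hence every string is accepted by M1 iff it is accepted by M2, and the two languages coincide.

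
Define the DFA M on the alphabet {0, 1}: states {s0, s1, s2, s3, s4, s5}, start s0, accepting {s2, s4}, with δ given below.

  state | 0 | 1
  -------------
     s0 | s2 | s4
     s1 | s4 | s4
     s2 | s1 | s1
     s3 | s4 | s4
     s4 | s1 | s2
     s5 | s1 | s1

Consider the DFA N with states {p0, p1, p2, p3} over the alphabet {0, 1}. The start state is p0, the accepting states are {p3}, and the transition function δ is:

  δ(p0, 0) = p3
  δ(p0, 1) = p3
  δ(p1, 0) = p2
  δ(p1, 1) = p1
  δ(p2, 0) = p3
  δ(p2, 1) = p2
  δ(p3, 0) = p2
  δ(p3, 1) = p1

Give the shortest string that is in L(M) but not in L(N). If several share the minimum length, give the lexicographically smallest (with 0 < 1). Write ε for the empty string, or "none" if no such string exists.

11

The string 11 is accepted by M but not by N.
No shorter string lies in the difference, and 11 is the lexicographically first length-2 string in L(M) \ L(N).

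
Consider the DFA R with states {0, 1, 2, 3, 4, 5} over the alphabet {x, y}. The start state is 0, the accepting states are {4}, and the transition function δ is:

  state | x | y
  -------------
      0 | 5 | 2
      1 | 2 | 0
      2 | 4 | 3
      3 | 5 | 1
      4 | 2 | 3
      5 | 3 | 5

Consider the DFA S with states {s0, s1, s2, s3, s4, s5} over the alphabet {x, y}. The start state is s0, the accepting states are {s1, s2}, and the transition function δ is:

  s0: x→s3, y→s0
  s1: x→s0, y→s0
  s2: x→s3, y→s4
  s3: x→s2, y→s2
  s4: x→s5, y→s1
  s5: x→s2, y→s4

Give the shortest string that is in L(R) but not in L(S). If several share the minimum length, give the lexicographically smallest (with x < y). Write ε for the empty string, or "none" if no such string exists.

yx

The string yx is accepted by R but not by S.
No shorter string lies in the difference, and yx is the lexicographically first length-2 string in L(R) \ L(S).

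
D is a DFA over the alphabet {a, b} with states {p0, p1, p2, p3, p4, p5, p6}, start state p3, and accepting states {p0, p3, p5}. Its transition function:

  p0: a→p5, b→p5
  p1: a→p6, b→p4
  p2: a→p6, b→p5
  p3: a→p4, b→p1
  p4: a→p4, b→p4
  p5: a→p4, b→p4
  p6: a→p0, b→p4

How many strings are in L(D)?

4

The useful subgraph on states {p0, p1, p3, p5, p6} is acyclic, so L(D) is finite; the longest accepting path visits 5 useful states, giving maximum string length 4.
Counting accepting paths from p3 by length: 1 of length 0, 1 of length 3, 2 of length 4. Total 4.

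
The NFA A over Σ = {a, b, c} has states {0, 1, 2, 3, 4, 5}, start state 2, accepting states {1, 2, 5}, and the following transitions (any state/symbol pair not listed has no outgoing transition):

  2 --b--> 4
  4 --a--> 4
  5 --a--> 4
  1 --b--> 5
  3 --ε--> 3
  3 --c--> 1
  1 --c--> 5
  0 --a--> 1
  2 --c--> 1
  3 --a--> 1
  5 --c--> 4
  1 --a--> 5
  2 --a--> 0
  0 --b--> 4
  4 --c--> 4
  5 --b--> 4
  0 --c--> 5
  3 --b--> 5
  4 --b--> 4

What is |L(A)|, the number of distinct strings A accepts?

The useful subgraph on states {0, 1, 2, 5} is acyclic, so L(A) is finite; the longest accepting path visits 4 useful states, giving maximum string length 3.
Counting accepting paths from 2 by length: 1 of length 0, 1 of length 1, 5 of length 2, 3 of length 3. Total 10.

10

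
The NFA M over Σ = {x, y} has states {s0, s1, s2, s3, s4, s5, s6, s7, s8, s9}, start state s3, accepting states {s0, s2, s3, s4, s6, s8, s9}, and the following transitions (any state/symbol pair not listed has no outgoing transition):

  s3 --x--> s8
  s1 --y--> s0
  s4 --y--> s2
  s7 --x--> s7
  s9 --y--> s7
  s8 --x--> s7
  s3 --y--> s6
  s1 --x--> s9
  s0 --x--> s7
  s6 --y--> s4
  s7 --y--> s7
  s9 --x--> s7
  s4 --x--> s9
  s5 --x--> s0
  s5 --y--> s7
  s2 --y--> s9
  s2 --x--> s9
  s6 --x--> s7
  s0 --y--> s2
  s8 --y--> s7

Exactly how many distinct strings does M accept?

The useful subgraph on states {s2, s3, s4, s6, s8, s9} is acyclic, so L(M) is finite; the longest accepting path visits 5 useful states, giving maximum string length 4.
Counting accepting paths from s3 by length: 1 of length 0, 2 of length 1, 1 of length 2, 2 of length 3, 2 of length 4. Total 8.

8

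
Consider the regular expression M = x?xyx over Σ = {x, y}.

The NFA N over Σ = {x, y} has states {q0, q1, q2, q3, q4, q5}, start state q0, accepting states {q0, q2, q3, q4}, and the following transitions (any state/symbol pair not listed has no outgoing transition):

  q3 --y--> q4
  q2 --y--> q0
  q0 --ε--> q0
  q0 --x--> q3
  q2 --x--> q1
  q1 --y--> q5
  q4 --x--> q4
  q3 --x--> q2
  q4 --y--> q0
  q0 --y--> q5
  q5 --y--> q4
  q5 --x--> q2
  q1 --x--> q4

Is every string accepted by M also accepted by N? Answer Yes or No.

Converting the expression M to a DFA (subset construction, then merging equivalent states) gives the minimal DFA with states {m0, m1, m2, m3, m4, m5}, start state m0, accepting states {m5} and transitions m0: x→m1, y→m2; m1: x→m3, y→m4; m2: x→m2, y→m2; m3: x→m2, y→m4; m4: x→m5, y→m2; m5: x→m2, y→m2.
Exploring the product automaton M × N from the start pair (m0, q0), following both machines on each input symbol, reaches 13 state pairs: (m0, q0), (m1, q3), (m2, q5), (m3, q2), (m4, q4), (m2, q2), (m2, q4), (m2, q1), (m4, q0), (m5, q4), (m2, q0), (m5, q3), (m2, q3).
M accepts in {m5} and N accepts in {q0, q2, q3, q4}. The reachable pairs whose M-component is accepting are (m5, q4), (m5, q3); in each of them the N-component is accepting too, so the product for L(M) \ L(N) (M-component accepting, N-component rejecting) has no reachable accepting pair and the difference is empty.
Hence every string in L(M) is also in L(N).

Yes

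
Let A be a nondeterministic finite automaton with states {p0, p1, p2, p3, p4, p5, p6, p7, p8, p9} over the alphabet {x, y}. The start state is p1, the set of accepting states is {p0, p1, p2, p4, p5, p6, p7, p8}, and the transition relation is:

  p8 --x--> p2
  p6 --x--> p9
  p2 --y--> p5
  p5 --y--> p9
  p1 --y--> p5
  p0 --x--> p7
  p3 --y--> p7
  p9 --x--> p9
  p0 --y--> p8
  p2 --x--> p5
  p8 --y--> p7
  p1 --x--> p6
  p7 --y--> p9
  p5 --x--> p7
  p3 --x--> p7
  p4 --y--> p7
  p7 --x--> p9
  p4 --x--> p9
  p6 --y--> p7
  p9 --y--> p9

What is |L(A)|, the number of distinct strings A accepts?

5

The useful subgraph on states {p1, p5, p6, p7} is acyclic, so L(A) is finite; the longest accepting path visits 3 useful states, giving maximum string length 2.
Counting accepting paths from p1 by length: 1 of length 0, 2 of length 1, 2 of length 2. Total 5.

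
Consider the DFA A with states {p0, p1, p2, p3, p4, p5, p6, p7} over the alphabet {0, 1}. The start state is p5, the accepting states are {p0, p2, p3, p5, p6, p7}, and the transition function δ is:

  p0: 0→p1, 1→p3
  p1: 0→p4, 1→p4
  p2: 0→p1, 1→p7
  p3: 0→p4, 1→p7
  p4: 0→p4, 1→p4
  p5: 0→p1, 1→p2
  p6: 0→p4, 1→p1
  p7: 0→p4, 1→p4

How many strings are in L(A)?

The useful subgraph on states {p2, p5, p7} is acyclic, so L(A) is finite; the longest accepting path visits 3 useful states, giving maximum string length 2.
Counting accepting paths from p5 by length: 1 of length 0, 1 of length 1, 1 of length 2. Total 3.

3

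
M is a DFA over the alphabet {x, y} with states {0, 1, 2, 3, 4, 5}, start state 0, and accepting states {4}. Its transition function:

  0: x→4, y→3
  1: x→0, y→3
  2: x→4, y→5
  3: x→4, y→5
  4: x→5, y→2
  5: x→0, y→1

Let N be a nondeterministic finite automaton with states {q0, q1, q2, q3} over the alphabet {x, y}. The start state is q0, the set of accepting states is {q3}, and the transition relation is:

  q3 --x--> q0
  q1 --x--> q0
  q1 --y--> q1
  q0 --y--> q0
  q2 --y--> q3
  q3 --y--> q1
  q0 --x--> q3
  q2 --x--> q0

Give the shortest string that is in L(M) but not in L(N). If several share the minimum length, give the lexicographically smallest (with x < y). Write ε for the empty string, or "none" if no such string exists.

The string xyx is accepted by M but not by N.
No shorter string lies in the difference, and xyx is the lexicographically first length-3 string in L(M) \ L(N).

xyx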